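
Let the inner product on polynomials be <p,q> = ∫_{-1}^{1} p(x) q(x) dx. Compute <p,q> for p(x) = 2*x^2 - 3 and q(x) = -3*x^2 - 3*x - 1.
<p,q> = 124/15

Expand the product: p(x)·q(x) = -6*x^4 - 6*x^3 + 7*x^2 + 9*x + 3.
∫_{-1}^{1} of each monomial x^k gives [2/(k+1) if k even, 0 if k odd]. Integrating term-by-term (or equivalently evaluating the antiderivative F(x) = -6*x^5/5 - 3*x^4/2 + 7*x^3/3 + 9*x^2/2 + 3*x at the endpoints):
  F(1) − F(−1) = 107/15 − (-17/15) = 124/15.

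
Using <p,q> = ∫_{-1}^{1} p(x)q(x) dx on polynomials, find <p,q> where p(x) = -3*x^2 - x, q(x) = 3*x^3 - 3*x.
<p,q> = 4/5

Expand the product: p(x)·q(x) = -9*x^5 - 3*x^4 + 9*x^3 + 3*x^2.
∫_{-1}^{1} of each monomial x^k gives [2/(k+1) if k even, 0 if k odd]. Integrating term-by-term (or equivalently evaluating the antiderivative F(x) = -3*x^6/2 - 3*x^5/5 + 9*x^4/4 + x^3 at the endpoints):
  F(1) − F(−1) = 23/20 − (7/20) = 4/5.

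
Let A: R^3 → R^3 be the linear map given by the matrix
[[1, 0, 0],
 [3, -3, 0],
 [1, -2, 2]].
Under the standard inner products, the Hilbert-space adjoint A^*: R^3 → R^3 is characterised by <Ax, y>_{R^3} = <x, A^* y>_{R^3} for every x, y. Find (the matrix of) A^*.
A^* = A^T =
[[1, 3, 1],
 [0, -3, -2],
 [0, 0, 2]]

For real matrices with standard dot products, the defining identity <Ax, y> = <x, A^* y> gives (Ax)^T y = x^T (A^*) y, i.e. x^T A^T y = x^T (A^*) y. Since this holds for all x, y, we must have A^* = A^T. Therefore
A^* =
[[1, 3, 1],
 [0, -3, -2],
 [0, 0, 2]].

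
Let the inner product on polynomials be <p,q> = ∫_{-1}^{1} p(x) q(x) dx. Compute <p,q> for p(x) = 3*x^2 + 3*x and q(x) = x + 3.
<p,q> = 8

Expand the product: p(x)·q(x) = 3*x^3 + 12*x^2 + 9*x.
∫_{-1}^{1} of each monomial x^k gives [2/(k+1) if k even, 0 if k odd]. Integrating term-by-term (or equivalently evaluating the antiderivative F(x) = 3*x^4/4 + 4*x^3 + 9*x^2/2 at the endpoints):
  F(1) − F(−1) = 37/4 − (5/4) = 8.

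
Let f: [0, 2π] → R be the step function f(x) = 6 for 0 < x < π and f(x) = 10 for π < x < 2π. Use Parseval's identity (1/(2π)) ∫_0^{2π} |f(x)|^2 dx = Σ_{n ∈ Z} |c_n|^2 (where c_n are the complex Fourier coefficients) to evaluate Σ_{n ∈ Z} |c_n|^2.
Σ |c_n|^2 = 68

Parseval equates the L^2 energy of f (normalised by 1/(2π)) with the ℓ^2 sum of its Fourier coefficients: (1/(2π)) ∫_0^{2π} |f|^2 = Σ |c_n|^2.
Compute the left side: (1/(2π)) [∫_0^π 6^2 dx + ∫_π^{2π} 10^2 dx] = (1/(2π)) · (36π + 100π) = (36 + 100)/2 = 68.
So Σ_{n ∈ Z} |c_n|^2 = 68.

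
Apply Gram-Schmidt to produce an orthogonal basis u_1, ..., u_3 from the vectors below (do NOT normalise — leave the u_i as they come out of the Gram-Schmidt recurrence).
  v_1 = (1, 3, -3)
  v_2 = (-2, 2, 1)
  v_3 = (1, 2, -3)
Orthogonal basis:
  u_1 = (1, 3, -3)
  u_2 = (-39/19, 35/19, 22/19)
  u_3 = (-9/34, -5/34, -4/17)

Apply the Gram-Schmidt recurrence
  u_1 = v_1
  u_i = v_i − Σ_{j<i} ((v_i · u_j) / (u_j · u_j)) · u_j.

Step by step this gives:
  u_1 = (1, 3, -3)
  u_2 = (-39/19, 35/19, 22/19)
  u_3 = (-9/34, -5/34, -4/17)

Orthogonality check:
  u_2 · u_1 = 0 (should be 0)
  u_3 · u_1 = 0 (should be 0)
  u_3 · u_2 = 0 (should be 0)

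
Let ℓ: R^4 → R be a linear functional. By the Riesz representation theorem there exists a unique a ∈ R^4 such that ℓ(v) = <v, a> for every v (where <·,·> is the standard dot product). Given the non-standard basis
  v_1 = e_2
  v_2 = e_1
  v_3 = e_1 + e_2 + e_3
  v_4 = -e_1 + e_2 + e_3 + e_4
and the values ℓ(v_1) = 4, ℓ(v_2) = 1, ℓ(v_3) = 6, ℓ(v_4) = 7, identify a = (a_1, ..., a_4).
a = (1, 4, 1, 3)

Write a = (a_1, ..., a_4) in the standard basis. For each basis vector v_i, ℓ(v_i) = <v_i, a> is a linear equation in the a_j's. Collect the n equations into a matrix system V a = ℓ, where row i of V is v_i (expressed in the standard basis). Since V is invertible (lower-triangular with 1s on the diagonal, up to permutation), solve by back-substitution:
  V =
[[0, 1, 0, 0],
 [1, 0, 0, 0],
 [1, 1, 1, 0],
 [-1, 1, 1, 1]]
  V a = (4, 1, 6, 7)
Solving gives a = (1, 4, 1, 3).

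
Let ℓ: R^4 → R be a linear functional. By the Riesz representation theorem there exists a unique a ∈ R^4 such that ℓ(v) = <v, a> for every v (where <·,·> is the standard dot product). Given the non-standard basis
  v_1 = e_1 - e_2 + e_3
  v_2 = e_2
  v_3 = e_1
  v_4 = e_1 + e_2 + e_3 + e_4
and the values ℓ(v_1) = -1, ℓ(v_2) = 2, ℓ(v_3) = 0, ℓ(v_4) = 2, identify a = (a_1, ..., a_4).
a = (0, 2, 1, -1)

Write a = (a_1, ..., a_4) in the standard basis. For each basis vector v_i, ℓ(v_i) = <v_i, a> is a linear equation in the a_j's. Collect the n equations into a matrix system V a = ℓ, where row i of V is v_i (expressed in the standard basis). Since V is invertible (lower-triangular with 1s on the diagonal, up to permutation), solve by back-substitution:
  V =
[[1, -1, 1, 0],
 [0, 1, 0, 0],
 [1, 0, 0, 0],
 [1, 1, 1, 1]]
  V a = (-1, 2, 0, 2)
Solving gives a = (0, 2, 1, -1).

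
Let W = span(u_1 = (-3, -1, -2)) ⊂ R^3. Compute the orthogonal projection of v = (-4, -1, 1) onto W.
proj_W(v) = (-33/14, -11/14, -11/7)

Set up U = [u_1 | ... | u_1] ∈ R^(3×1). The projector onto W = col(U) is P = U (U^T U)^(-1) U^T.
Compute U^T U =
  [14],
and U^T v = (11).
Solve U^T U · c = U^T v for the coefficients: c = (11/14). The projection is proj_W(v) = U c.
Check: (v - proj_W(v)) · u_1 = 0  (should be 0).
Result: proj_W(v) = (-33/14, -11/14, -11/7).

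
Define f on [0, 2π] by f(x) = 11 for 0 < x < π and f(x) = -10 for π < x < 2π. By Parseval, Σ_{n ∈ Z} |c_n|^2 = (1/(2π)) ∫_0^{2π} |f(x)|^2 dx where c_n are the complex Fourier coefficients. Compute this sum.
Σ |c_n|^2 = 221/2

Parseval equates the L^2 energy of f (normalised by 1/(2π)) with the ℓ^2 sum of its Fourier coefficients: (1/(2π)) ∫_0^{2π} |f|^2 = Σ |c_n|^2.
Compute the left side: (1/(2π)) [∫_0^π 11^2 dx + ∫_π^{2π} (-10)^2 dx] = (1/(2π)) · (121π + 100π) = (121 + 100)/2 = 221/2.
So Σ_{n ∈ Z} |c_n|^2 = 221/2.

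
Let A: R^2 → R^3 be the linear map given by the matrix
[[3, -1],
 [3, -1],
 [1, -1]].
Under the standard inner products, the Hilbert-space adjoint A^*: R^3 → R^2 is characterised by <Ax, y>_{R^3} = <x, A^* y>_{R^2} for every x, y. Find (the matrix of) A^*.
A^* = A^T =
[[3, 3, 1],
 [-1, -1, -1]]

For real matrices with standard dot products, the defining identity <Ax, y> = <x, A^* y> gives (Ax)^T y = x^T (A^*) y, i.e. x^T A^T y = x^T (A^*) y. Since this holds for all x, y, we must have A^* = A^T. Therefore
A^* =
[[3, 3, 1],
 [-1, -1, -1]].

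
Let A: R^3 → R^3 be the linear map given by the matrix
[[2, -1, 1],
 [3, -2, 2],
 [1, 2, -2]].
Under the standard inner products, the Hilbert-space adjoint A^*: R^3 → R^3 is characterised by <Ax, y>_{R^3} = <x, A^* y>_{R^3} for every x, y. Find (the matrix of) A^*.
A^* = A^T =
[[2, 3, 1],
 [-1, -2, 2],
 [1, 2, -2]]

For real matrices with standard dot products, the defining identity <Ax, y> = <x, A^* y> gives (Ax)^T y = x^T (A^*) y, i.e. x^T A^T y = x^T (A^*) y. Since this holds for all x, y, we must have A^* = A^T. Therefore
A^* =
[[2, 3, 1],
 [-1, -2, 2],
 [1, 2, -2]].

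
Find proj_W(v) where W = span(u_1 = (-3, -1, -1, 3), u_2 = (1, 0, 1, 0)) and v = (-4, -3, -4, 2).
proj_W(v) = (-19/4, -3/4, -13/4, 9/4)

Set up U = [u_1 | ... | u_2] ∈ R^(4×2). The projector onto W = col(U) is P = U (U^T U)^(-1) U^T.
Compute U^T U =
  [20, -4]
  [-4, 2],
and U^T v = (25, -8).
Solve U^T U · c = U^T v for the coefficients: c = (3/4, -5/2). The projection is proj_W(v) = U c.
Check: (v - proj_W(v)) · u_1 = 0  (should be 0).
Check: (v - proj_W(v)) · u_2 = 0  (should be 0).
Result: proj_W(v) = (-19/4, -3/4, -13/4, 9/4).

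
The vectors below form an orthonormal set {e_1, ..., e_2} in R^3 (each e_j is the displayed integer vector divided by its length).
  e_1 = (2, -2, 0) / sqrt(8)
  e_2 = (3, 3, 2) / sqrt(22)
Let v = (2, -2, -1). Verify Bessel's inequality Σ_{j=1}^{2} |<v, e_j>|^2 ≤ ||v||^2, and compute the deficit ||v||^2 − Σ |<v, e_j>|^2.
Σ |<v, e_j>|^2 = 90/11; ||v||^2 = 9; deficit = 9/11

Write each e_j = u_j / sqrt(<u_j, u_j>) where u_j is the displayed integer vector. Then <v, e_j> = <v, u_j> / sqrt(<u_j, u_j>), so |<v, e_j>|^2 = <v, u_j>^2 / <u_j, u_j>.
Coefficients: <v, e_1> = 8/sqrt(8), <v, e_2> = -2/sqrt(22).
Square and sum: Σ |<v, e_j>|^2 = 90/11.
Compute ||v||^2 = v·v = 9.
Deficit = 9 − 90/11 = 9/11 ≥ 0, confirming Bessel's inequality. (The deficit equals ||v − Σ <v,e_j> e_j||^2, the squared distance from v to span{e_j}.)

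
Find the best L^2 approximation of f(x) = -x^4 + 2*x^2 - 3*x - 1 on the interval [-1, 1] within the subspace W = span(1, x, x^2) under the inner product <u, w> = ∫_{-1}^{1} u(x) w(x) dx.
g(x) = 8*x^2/7 - 3*x - 32/35

The best approximation g ∈ W is the orthogonal projection of f onto W. Writing g = a_0 + a_1 x + a_2 x^2, the coefficients solve the normal equations G · a = b where
  G_{ij} = <φ_i, φ_j> and b_i = <f, φ_i>, with φ_0 = 1, φ_1 = x, φ_2 = x^2.
G =
  [2, 0, 2/3]
  [0, 2/3, 0]
  [2/3, 0, 2/5],
b = (-16/15, -2, -16/105).
Solving gives a_0 = -32/35, a_1 = -3, a_2 = 8/7, so
  g(x) = 8*x^2/7 - 3*x - 32/35.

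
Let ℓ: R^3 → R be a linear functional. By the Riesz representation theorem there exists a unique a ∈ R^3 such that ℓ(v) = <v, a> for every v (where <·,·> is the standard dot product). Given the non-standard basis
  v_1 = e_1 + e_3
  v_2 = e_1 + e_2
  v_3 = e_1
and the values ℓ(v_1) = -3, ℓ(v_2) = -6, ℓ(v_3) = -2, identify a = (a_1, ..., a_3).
a = (-2, -4, -1)

Write a = (a_1, ..., a_3) in the standard basis. For each basis vector v_i, ℓ(v_i) = <v_i, a> is a linear equation in the a_j's. Collect the n equations into a matrix system V a = ℓ, where row i of V is v_i (expressed in the standard basis). Since V is invertible (lower-triangular with 1s on the diagonal, up to permutation), solve by back-substitution:
  V =
[[1, 0, 1],
 [1, 1, 0],
 [1, 0, 0]]
  V a = (-3, -6, -2)
Solving gives a = (-2, -4, -1).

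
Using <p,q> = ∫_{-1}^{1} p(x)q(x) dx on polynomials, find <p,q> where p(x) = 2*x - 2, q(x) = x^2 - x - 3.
<p,q> = 28/3

Expand the product: p(x)·q(x) = 2*x^3 - 4*x^2 - 4*x + 6.
∫_{-1}^{1} of each monomial x^k gives [2/(k+1) if k even, 0 if k odd]. Integrating term-by-term (or equivalently evaluating the antiderivative F(x) = x^4/2 - 4*x^3/3 - 2*x^2 + 6*x at the endpoints):
  F(1) − F(−1) = 19/6 − (-37/6) = 28/3.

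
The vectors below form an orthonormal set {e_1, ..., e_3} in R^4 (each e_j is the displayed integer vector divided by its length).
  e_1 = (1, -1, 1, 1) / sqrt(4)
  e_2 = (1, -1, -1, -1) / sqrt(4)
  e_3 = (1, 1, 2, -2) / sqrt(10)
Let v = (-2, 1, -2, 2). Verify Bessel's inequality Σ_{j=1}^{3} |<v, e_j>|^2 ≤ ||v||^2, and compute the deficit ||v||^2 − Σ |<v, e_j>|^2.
Σ |<v, e_j>|^2 = 63/5; ||v||^2 = 13; deficit = 2/5

Write each e_j = u_j / sqrt(<u_j, u_j>) where u_j is the displayed integer vector. Then <v, e_j> = <v, u_j> / sqrt(<u_j, u_j>), so |<v, e_j>|^2 = <v, u_j>^2 / <u_j, u_j>.
Coefficients: <v, e_1> = -3/sqrt(4), <v, e_2> = -3/sqrt(4), <v, e_3> = -9/sqrt(10).
Square and sum: Σ |<v, e_j>|^2 = 63/5.
Compute ||v||^2 = v·v = 13.
Deficit = 13 − 63/5 = 2/5 ≥ 0, confirming Bessel's inequality. (The deficit equals ||v − Σ <v,e_j> e_j||^2, the squared distance from v to span{e_j}.)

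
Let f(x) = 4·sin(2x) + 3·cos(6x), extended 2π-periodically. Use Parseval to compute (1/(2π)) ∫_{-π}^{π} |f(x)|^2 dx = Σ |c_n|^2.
Σ |c_n|^2 = 25/2

Expand |f|^2 and use orthogonality of {sin(nx), cos(mx)} on [-π, π]:
  ∫_{-π}^{π} sin(nx)^2 dx = π, ∫ cos(mx)^2 dx = π, and cross terms integrate to 0.
So ∫_{-π}^{π} f(x)^2 dx = 4^2 · π + 3^2 · π = (16 + 9)π.
Divide by 2π: (16 + 9)/2 = 25/2.
By Parseval, this equals Σ |c_n|^2.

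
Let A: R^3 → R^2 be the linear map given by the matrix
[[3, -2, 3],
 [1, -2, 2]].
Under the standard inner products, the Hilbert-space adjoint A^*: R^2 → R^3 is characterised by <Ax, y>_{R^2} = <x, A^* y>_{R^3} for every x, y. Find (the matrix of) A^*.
A^* = A^T =
[[3, 1],
 [-2, -2],
 [3, 2]]

For real matrices with standard dot products, the defining identity <Ax, y> = <x, A^* y> gives (Ax)^T y = x^T (A^*) y, i.e. x^T A^T y = x^T (A^*) y. Since this holds for all x, y, we must have A^* = A^T. Therefore
A^* =
[[3, 1],
 [-2, -2],
 [3, 2]].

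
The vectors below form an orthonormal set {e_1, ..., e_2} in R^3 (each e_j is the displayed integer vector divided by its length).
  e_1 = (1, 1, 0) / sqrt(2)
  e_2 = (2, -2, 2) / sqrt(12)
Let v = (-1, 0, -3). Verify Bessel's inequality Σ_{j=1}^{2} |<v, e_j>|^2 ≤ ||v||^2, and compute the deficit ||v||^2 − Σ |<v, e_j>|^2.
Σ |<v, e_j>|^2 = 35/6; ||v||^2 = 10; deficit = 25/6

Write each e_j = u_j / sqrt(<u_j, u_j>) where u_j is the displayed integer vector. Then <v, e_j> = <v, u_j> / sqrt(<u_j, u_j>), so |<v, e_j>|^2 = <v, u_j>^2 / <u_j, u_j>.
Coefficients: <v, e_1> = -1/sqrt(2), <v, e_2> = -8/sqrt(12).
Square and sum: Σ |<v, e_j>|^2 = 35/6.
Compute ||v||^2 = v·v = 10.
Deficit = 10 − 35/6 = 25/6 ≥ 0, confirming Bessel's inequality. (The deficit equals ||v − Σ <v,e_j> e_j||^2, the squared distance from v to span{e_j}.)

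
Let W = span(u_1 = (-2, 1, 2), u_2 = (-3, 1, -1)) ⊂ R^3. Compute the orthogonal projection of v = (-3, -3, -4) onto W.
proj_W(v) = (-135/74, 5/37, -325/74)

Set up U = [u_1 | ... | u_2] ∈ R^(3×2). The projector onto W = col(U) is P = U (U^T U)^(-1) U^T.
Compute U^T U =
  [9, 5]
  [5, 11],
and U^T v = (-5, 10).
Solve U^T U · c = U^T v for the coefficients: c = (-105/74, 115/74). The projection is proj_W(v) = U c.
Check: (v - proj_W(v)) · u_1 = 0  (should be 0).
Check: (v - proj_W(v)) · u_2 = 0  (should be 0).
Result: proj_W(v) = (-135/74, 5/37, -325/74).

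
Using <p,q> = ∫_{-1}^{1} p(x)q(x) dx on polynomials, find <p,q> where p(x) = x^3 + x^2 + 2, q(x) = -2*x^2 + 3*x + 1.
<p,q> = 12/5

Expand the product: p(x)·q(x) = -2*x^5 + x^4 + 4*x^3 - 3*x^2 + 6*x + 2.
∫_{-1}^{1} of each monomial x^k gives [2/(k+1) if k even, 0 if k odd]. Integrating term-by-term (or equivalently evaluating the antiderivative F(x) = -x^6/3 + x^5/5 + x^4 - x^3 + 3*x^2 + 2*x at the endpoints):
  F(1) − F(−1) = 73/15 − (37/15) = 12/5.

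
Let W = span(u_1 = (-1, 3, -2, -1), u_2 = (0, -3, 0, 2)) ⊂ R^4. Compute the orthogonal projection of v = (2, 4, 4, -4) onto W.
proj_W(v) = (71/37, 138/37, 142/37, -163/37)

Set up U = [u_1 | ... | u_2] ∈ R^(4×2). The projector onto W = col(U) is P = U (U^T U)^(-1) U^T.
Compute U^T U =
  [15, -11]
  [-11, 13],
and U^T v = (6, -20).
Solve U^T U · c = U^T v for the coefficients: c = (-71/37, -117/37). The projection is proj_W(v) = U c.
Check: (v - proj_W(v)) · u_1 = 0  (should be 0).
Check: (v - proj_W(v)) · u_2 = 0  (should be 0).
Result: proj_W(v) = (71/37, 138/37, 142/37, -163/37).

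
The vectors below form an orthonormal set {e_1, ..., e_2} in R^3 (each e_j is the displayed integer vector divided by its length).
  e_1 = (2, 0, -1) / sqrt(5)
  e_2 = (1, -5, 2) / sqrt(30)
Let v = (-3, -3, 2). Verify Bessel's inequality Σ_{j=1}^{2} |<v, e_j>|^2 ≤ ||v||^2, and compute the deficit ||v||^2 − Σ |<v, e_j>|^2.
Σ |<v, e_j>|^2 = 64/3; ||v||^2 = 22; deficit = 2/3

Write each e_j = u_j / sqrt(<u_j, u_j>) where u_j is the displayed integer vector. Then <v, e_j> = <v, u_j> / sqrt(<u_j, u_j>), so |<v, e_j>|^2 = <v, u_j>^2 / <u_j, u_j>.
Coefficients: <v, e_1> = -8/sqrt(5), <v, e_2> = 16/sqrt(30).
Square and sum: Σ |<v, e_j>|^2 = 64/3.
Compute ||v||^2 = v·v = 22.
Deficit = 22 − 64/3 = 2/3 ≥ 0, confirming Bessel's inequality. (The deficit equals ||v − Σ <v,e_j> e_j||^2, the squared distance from v to span{e_j}.)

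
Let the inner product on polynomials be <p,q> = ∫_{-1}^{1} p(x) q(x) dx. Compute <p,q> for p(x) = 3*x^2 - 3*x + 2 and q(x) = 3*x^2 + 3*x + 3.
<p,q> = 98/5

Expand the product: p(x)·q(x) = 9*x^4 + 6*x^2 - 3*x + 6.
∫_{-1}^{1} of each monomial x^k gives [2/(k+1) if k even, 0 if k odd]. Integrating term-by-term (or equivalently evaluating the antiderivative F(x) = 9*x^5/5 + 2*x^3 - 3*x^2/2 + 6*x at the endpoints):
  F(1) − F(−1) = 83/10 − (-113/10) = 98/5.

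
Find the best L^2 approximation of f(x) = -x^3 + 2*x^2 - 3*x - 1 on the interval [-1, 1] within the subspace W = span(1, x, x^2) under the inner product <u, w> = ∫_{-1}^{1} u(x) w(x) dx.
g(x) = 2*x^2 - 18*x/5 - 1

The best approximation g ∈ W is the orthogonal projection of f onto W. Writing g = a_0 + a_1 x + a_2 x^2, the coefficients solve the normal equations G · a = b where
  G_{ij} = <φ_i, φ_j> and b_i = <f, φ_i>, with φ_0 = 1, φ_1 = x, φ_2 = x^2.
G =
  [2, 0, 2/3]
  [0, 2/3, 0]
  [2/3, 0, 2/5],
b = (-2/3, -12/5, 2/15).
Solving gives a_0 = -1, a_1 = -18/5, a_2 = 2, so
  g(x) = 2*x^2 - 18*x/5 - 1.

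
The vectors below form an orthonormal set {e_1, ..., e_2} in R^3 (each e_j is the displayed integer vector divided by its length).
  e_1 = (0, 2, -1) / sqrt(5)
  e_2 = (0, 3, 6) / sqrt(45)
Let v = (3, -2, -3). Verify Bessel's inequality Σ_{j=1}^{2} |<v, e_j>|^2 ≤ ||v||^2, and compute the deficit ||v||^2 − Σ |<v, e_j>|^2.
Σ |<v, e_j>|^2 = 13; ||v||^2 = 22; deficit = 9

Write each e_j = u_j / sqrt(<u_j, u_j>) where u_j is the displayed integer vector. Then <v, e_j> = <v, u_j> / sqrt(<u_j, u_j>), so |<v, e_j>|^2 = <v, u_j>^2 / <u_j, u_j>.
Coefficients: <v, e_1> = -1/sqrt(5), <v, e_2> = -24/sqrt(45).
Square and sum: Σ |<v, e_j>|^2 = 13.
Compute ||v||^2 = v·v = 22.
Deficit = 22 − 13 = 9 ≥ 0, confirming Bessel's inequality. (The deficit equals ||v − Σ <v,e_j> e_j||^2, the squared distance from v to span{e_j}.)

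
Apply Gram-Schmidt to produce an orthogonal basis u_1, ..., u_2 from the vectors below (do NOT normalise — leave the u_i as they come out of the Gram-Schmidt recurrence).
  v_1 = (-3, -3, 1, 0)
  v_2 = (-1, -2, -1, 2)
Orthogonal basis:
  u_1 = (-3, -3, 1, 0)
  u_2 = (5/19, -14/19, -27/19, 2)

Apply the Gram-Schmidt recurrence
  u_1 = v_1
  u_i = v_i − Σ_{j<i} ((v_i · u_j) / (u_j · u_j)) · u_j.

Step by step this gives:
  u_1 = (-3, -3, 1, 0)
  u_2 = (5/19, -14/19, -27/19, 2)

Orthogonality check:
  u_2 · u_1 = 0 (should be 0)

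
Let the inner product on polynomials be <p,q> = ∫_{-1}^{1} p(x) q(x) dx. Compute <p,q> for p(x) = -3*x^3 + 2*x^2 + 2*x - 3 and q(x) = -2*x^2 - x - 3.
<p,q> = 244/15

Expand the product: p(x)·q(x) = 6*x^5 - x^4 + 3*x^3 - 2*x^2 - 3*x + 9.
∫_{-1}^{1} of each monomial x^k gives [2/(k+1) if k even, 0 if k odd]. Integrating term-by-term (or equivalently evaluating the antiderivative F(x) = x^6 - x^5/5 + 3*x^4/4 - 2*x^3/3 - 3*x^2/2 + 9*x at the endpoints):
  F(1) − F(−1) = 503/60 − (-473/60) = 244/15.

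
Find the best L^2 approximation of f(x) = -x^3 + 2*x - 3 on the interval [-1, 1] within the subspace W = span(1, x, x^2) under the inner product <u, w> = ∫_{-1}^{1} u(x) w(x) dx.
g(x) = 7*x/5 - 3

The best approximation g ∈ W is the orthogonal projection of f onto W. Writing g = a_0 + a_1 x + a_2 x^2, the coefficients solve the normal equations G · a = b where
  G_{ij} = <φ_i, φ_j> and b_i = <f, φ_i>, with φ_0 = 1, φ_1 = x, φ_2 = x^2.
G =
  [2, 0, 2/3]
  [0, 2/3, 0]
  [2/3, 0, 2/5],
b = (-6, 14/15, -2).
Solving gives a_0 = -3, a_1 = 7/5, a_2 = 0, so
  g(x) = 7*x/5 - 3.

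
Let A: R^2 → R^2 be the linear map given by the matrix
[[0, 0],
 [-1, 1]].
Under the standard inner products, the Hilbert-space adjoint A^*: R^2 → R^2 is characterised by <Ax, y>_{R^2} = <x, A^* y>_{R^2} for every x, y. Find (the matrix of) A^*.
A^* = A^T =
[[0, -1],
 [0, 1]]

For real matrices with standard dot products, the defining identity <Ax, y> = <x, A^* y> gives (Ax)^T y = x^T (A^*) y, i.e. x^T A^T y = x^T (A^*) y. Since this holds for all x, y, we must have A^* = A^T. Therefore
A^* =
[[0, -1],
 [0, 1]].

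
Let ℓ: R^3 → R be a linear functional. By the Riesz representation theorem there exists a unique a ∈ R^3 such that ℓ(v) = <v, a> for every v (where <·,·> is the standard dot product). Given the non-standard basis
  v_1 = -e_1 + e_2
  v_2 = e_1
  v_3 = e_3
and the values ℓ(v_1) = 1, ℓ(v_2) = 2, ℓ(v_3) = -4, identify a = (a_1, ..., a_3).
a = (2, 3, -4)

Write a = (a_1, ..., a_3) in the standard basis. For each basis vector v_i, ℓ(v_i) = <v_i, a> is a linear equation in the a_j's. Collect the n equations into a matrix system V a = ℓ, where row i of V is v_i (expressed in the standard basis). Since V is invertible (lower-triangular with 1s on the diagonal, up to permutation), solve by back-substitution:
  V =
[[-1, 1, 0],
 [1, 0, 0],
 [0, 0, 1]]
  V a = (1, 2, -4)
Solving gives a = (2, 3, -4).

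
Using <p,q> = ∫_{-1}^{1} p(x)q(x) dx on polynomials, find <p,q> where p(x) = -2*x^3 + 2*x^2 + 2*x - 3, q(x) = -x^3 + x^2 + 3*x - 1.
<p,q> = 508/105

Expand the product: p(x)·q(x) = 2*x^6 - 4*x^5 - 6*x^4 + 13*x^3 + x^2 - 11*x + 3.
∫_{-1}^{1} of each monomial x^k gives [2/(k+1) if k even, 0 if k odd]. Integrating term-by-term (or equivalently evaluating the antiderivative F(x) = 2*x^7/7 - 2*x^6/3 - 6*x^5/5 + 13*x^4/4 + x^3/3 - 11*x^2/2 + 3*x at the endpoints):
  F(1) − F(−1) = -209/420 − (-747/140) = 508/105.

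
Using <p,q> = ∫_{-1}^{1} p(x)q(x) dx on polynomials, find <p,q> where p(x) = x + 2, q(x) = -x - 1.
<p,q> = -14/3

Expand the product: p(x)·q(x) = -x^2 - 3*x - 2.
∫_{-1}^{1} of each monomial x^k gives [2/(k+1) if k even, 0 if k odd]. Integrating term-by-term (or equivalently evaluating the antiderivative F(x) = -x^3/3 - 3*x^2/2 - 2*x at the endpoints):
  F(1) − F(−1) = -23/6 − (5/6) = -14/3.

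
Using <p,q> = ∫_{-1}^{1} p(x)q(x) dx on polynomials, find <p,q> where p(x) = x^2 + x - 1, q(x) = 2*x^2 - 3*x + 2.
<p,q> = -26/5

Expand the product: p(x)·q(x) = 2*x^4 - x^3 - 3*x^2 + 5*x - 2.
∫_{-1}^{1} of each monomial x^k gives [2/(k+1) if k even, 0 if k odd]. Integrating term-by-term (or equivalently evaluating the antiderivative F(x) = 2*x^5/5 - x^4/4 - x^3 + 5*x^2/2 - 2*x at the endpoints):
  F(1) − F(−1) = -7/20 − (97/20) = -26/5.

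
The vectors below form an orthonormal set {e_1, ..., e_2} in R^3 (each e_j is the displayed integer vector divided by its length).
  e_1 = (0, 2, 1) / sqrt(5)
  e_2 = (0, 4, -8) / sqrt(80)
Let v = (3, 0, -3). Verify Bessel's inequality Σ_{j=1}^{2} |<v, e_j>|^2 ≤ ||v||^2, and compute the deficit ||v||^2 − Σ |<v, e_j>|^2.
Σ |<v, e_j>|^2 = 9; ||v||^2 = 18; deficit = 9

Write each e_j = u_j / sqrt(<u_j, u_j>) where u_j is the displayed integer vector. Then <v, e_j> = <v, u_j> / sqrt(<u_j, u_j>), so |<v, e_j>|^2 = <v, u_j>^2 / <u_j, u_j>.
Coefficients: <v, e_1> = -3/sqrt(5), <v, e_2> = 24/sqrt(80).
Square and sum: Σ |<v, e_j>|^2 = 9.
Compute ||v||^2 = v·v = 18.
Deficit = 18 − 9 = 9 ≥ 0, confirming Bessel's inequality. (The deficit equals ||v − Σ <v,e_j> e_j||^2, the squared distance from v to span{e_j}.)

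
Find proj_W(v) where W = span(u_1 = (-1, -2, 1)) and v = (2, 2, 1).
proj_W(v) = (5/6, 5/3, -5/6)

Set up U = [u_1 | ... | u_1] ∈ R^(3×1). The projector onto W = col(U) is P = U (U^T U)^(-1) U^T.
Compute U^T U =
  [6],
and U^T v = (-5).
Solve U^T U · c = U^T v for the coefficients: c = (-5/6). The projection is proj_W(v) = U c.
Check: (v - proj_W(v)) · u_1 = 0  (should be 0).
Result: proj_W(v) = (5/6, 5/3, -5/6).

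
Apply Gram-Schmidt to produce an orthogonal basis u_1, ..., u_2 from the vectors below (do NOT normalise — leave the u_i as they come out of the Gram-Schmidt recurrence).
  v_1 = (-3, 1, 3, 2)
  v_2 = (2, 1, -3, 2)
Orthogonal basis:
  u_1 = (-3, 1, 3, 2)
  u_2 = (16/23, 33/23, -39/23, 66/23)

Apply the Gram-Schmidt recurrence
  u_1 = v_1
  u_i = v_i − Σ_{j<i} ((v_i · u_j) / (u_j · u_j)) · u_j.

Step by step this gives:
  u_1 = (-3, 1, 3, 2)
  u_2 = (16/23, 33/23, -39/23, 66/23)

Orthogonality check:
  u_2 · u_1 = 0 (should be 0)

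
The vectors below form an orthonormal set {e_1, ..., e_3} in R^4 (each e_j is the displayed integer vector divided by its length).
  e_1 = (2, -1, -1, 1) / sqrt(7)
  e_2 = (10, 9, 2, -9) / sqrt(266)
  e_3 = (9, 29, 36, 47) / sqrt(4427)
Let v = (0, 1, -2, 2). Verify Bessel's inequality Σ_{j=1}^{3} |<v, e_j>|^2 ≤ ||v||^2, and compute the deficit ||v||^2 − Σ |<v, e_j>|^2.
Σ |<v, e_j>|^2 = 1169/466; ||v||^2 = 9; deficit = 3025/466

Write each e_j = u_j / sqrt(<u_j, u_j>) where u_j is the displayed integer vector. Then <v, e_j> = <v, u_j> / sqrt(<u_j, u_j>), so |<v, e_j>|^2 = <v, u_j>^2 / <u_j, u_j>.
Coefficients: <v, e_1> = 3/sqrt(7), <v, e_2> = -13/sqrt(266), <v, e_3> = 51/sqrt(4427).
Square and sum: Σ |<v, e_j>|^2 = 1169/466.
Compute ||v||^2 = v·v = 9.
Deficit = 9 − 1169/466 = 3025/466 ≥ 0, confirming Bessel's inequality. (The deficit equals ||v − Σ <v,e_j> e_j||^2, the squared distance from v to span{e_j}.)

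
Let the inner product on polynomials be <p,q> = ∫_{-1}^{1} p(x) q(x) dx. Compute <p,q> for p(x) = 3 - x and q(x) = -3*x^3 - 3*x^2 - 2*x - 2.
<p,q> = -232/15

Expand the product: p(x)·q(x) = 3*x^4 - 6*x^3 - 7*x^2 - 4*x - 6.
∫_{-1}^{1} of each monomial x^k gives [2/(k+1) if k even, 0 if k odd]. Integrating term-by-term (or equivalently evaluating the antiderivative F(x) = 3*x^5/5 - 3*x^4/2 - 7*x^3/3 - 2*x^2 - 6*x at the endpoints):
  F(1) − F(−1) = -337/30 − (127/30) = -232/15.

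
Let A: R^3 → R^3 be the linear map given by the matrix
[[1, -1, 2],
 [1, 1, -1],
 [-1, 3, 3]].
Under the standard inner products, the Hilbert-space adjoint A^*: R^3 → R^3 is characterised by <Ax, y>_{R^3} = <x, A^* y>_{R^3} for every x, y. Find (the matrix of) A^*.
A^* = A^T =
[[1, 1, -1],
 [-1, 1, 3],
 [2, -1, 3]]

For real matrices with standard dot products, the defining identity <Ax, y> = <x, A^* y> gives (Ax)^T y = x^T (A^*) y, i.e. x^T A^T y = x^T (A^*) y. Since this holds for all x, y, we must have A^* = A^T. Therefore
A^* =
[[1, 1, -1],
 [-1, 1, 3],
 [2, -1, 3]].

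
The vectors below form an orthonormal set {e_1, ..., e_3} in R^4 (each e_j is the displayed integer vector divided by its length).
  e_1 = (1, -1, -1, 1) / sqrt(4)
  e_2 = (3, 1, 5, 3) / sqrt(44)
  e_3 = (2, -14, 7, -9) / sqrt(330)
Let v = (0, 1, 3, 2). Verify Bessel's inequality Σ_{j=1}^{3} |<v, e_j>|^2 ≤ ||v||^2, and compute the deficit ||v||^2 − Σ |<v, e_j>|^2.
Σ |<v, e_j>|^2 = 371/30; ||v||^2 = 14; deficit = 49/30

Write each e_j = u_j / sqrt(<u_j, u_j>) where u_j is the displayed integer vector. Then <v, e_j> = <v, u_j> / sqrt(<u_j, u_j>), so |<v, e_j>|^2 = <v, u_j>^2 / <u_j, u_j>.
Coefficients: <v, e_1> = -2/sqrt(4), <v, e_2> = 22/sqrt(44), <v, e_3> = -11/sqrt(330).
Square and sum: Σ |<v, e_j>|^2 = 371/30.
Compute ||v||^2 = v·v = 14.
Deficit = 14 − 371/30 = 49/30 ≥ 0, confirming Bessel's inequality. (The deficit equals ||v − Σ <v,e_j> e_j||^2, the squared distance from v to span{e_j}.)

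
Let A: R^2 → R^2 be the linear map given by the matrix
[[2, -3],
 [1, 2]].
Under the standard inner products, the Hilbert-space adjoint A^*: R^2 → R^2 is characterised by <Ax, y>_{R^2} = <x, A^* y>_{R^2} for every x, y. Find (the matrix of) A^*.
A^* = A^T =
[[2, 1],
 [-3, 2]]

For real matrices with standard dot products, the defining identity <Ax, y> = <x, A^* y> gives (Ax)^T y = x^T (A^*) y, i.e. x^T A^T y = x^T (A^*) y. Since this holds for all x, y, we must have A^* = A^T. Therefore
A^* =
[[2, 1],
 [-3, 2]].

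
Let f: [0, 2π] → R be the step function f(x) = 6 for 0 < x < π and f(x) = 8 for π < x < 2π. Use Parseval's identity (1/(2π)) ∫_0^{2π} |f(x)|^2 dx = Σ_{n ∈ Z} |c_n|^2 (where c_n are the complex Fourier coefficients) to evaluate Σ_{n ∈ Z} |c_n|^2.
Σ |c_n|^2 = 50

Parseval equates the L^2 energy of f (normalised by 1/(2π)) with the ℓ^2 sum of its Fourier coefficients: (1/(2π)) ∫_0^{2π} |f|^2 = Σ |c_n|^2.
Compute the left side: (1/(2π)) [∫_0^π 6^2 dx + ∫_π^{2π} 8^2 dx] = (1/(2π)) · (36π + 64π) = (36 + 64)/2 = 50.
So Σ_{n ∈ Z} |c_n|^2 = 50.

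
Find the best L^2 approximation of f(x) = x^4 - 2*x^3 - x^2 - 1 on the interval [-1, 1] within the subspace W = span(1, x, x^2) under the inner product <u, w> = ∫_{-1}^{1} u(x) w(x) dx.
g(x) = -x^2/7 - 6*x/5 - 38/35

The best approximation g ∈ W is the orthogonal projection of f onto W. Writing g = a_0 + a_1 x + a_2 x^2, the coefficients solve the normal equations G · a = b where
  G_{ij} = <φ_i, φ_j> and b_i = <f, φ_i>, with φ_0 = 1, φ_1 = x, φ_2 = x^2.
G =
  [2, 0, 2/3]
  [0, 2/3, 0]
  [2/3, 0, 2/5],
b = (-34/15, -4/5, -82/105).
Solving gives a_0 = -38/35, a_1 = -6/5, a_2 = -1/7, so
  g(x) = -x^2/7 - 6*x/5 - 38/35.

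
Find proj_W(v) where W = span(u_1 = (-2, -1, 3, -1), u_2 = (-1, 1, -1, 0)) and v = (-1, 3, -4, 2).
proj_W(v) = (-32/41, 119/41, -177/41, 29/41)

Set up U = [u_1 | ... | u_2] ∈ R^(4×2). The projector onto W = col(U) is P = U (U^T U)^(-1) U^T.
Compute U^T U =
  [15, -2]
  [-2, 3],
and U^T v = (-15, 8).
Solve U^T U · c = U^T v for the coefficients: c = (-29/41, 90/41). The projection is proj_W(v) = U c.
Check: (v - proj_W(v)) · u_1 = 0  (should be 0).
Check: (v - proj_W(v)) · u_2 = 0  (should be 0).
Result: proj_W(v) = (-32/41, 119/41, -177/41, 29/41).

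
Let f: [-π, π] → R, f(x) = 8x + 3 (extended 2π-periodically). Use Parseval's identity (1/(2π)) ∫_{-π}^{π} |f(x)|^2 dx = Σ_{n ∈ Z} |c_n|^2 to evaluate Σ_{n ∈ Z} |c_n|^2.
Σ |c_n|^2 = 64π^2/3 + 9

Expand and integrate term by term over [-π, π]:
  ∫ (8x)^2 dx = 64·(2π^3/3); ∫ 2·8·(3)·x dx = 0 (odd integrand); ∫ 3^2 dx = 9·2π.
So (1/(2π)) ∫_{-π}^{π} (8x + 3)^2 dx = 64π^2/3 + 9 = 64π^2/3 + 9.
Parseval ⇒ Σ |c_n|^2 = 64π^2/3 + 9.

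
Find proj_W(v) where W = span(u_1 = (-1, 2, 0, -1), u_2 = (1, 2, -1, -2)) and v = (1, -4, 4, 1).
proj_W(v) = (1/5, -18/5, 4/5, 13/5)

Set up U = [u_1 | ... | u_2] ∈ R^(4×2). The projector onto W = col(U) is P = U (U^T U)^(-1) U^T.
Compute U^T U =
  [6, 5]
  [5, 10],
and U^T v = (-10, -13).
Solve U^T U · c = U^T v for the coefficients: c = (-1, -4/5). The projection is proj_W(v) = U c.
Check: (v - proj_W(v)) · u_1 = 0  (should be 0).
Check: (v - proj_W(v)) · u_2 = 0  (should be 0).
Result: proj_W(v) = (1/5, -18/5, 4/5, 13/5).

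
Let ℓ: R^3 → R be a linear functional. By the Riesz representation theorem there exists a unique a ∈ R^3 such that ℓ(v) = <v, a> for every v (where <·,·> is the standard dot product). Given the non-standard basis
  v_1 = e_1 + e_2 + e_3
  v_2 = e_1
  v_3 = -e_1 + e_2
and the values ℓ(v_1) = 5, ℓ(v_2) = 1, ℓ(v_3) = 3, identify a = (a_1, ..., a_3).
a = (1, 4, 0)

Write a = (a_1, ..., a_3) in the standard basis. For each basis vector v_i, ℓ(v_i) = <v_i, a> is a linear equation in the a_j's. Collect the n equations into a matrix system V a = ℓ, where row i of V is v_i (expressed in the standard basis). Since V is invertible (lower-triangular with 1s on the diagonal, up to permutation), solve by back-substitution:
  V =
[[1, 1, 1],
 [1, 0, 0],
 [-1, 1, 0]]
  V a = (5, 1, 3)
Solving gives a = (1, 4, 0).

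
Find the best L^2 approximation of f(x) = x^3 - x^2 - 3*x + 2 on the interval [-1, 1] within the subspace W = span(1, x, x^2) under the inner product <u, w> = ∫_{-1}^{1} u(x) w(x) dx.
g(x) = -x^2 - 12*x/5 + 2

The best approximation g ∈ W is the orthogonal projection of f onto W. Writing g = a_0 + a_1 x + a_2 x^2, the coefficients solve the normal equations G · a = b where
  G_{ij} = <φ_i, φ_j> and b_i = <f, φ_i>, with φ_0 = 1, φ_1 = x, φ_2 = x^2.
G =
  [2, 0, 2/3]
  [0, 2/3, 0]
  [2/3, 0, 2/5],
b = (10/3, -8/5, 14/15).
Solving gives a_0 = 2, a_1 = -12/5, a_2 = -1, so
  g(x) = -x^2 - 12*x/5 + 2.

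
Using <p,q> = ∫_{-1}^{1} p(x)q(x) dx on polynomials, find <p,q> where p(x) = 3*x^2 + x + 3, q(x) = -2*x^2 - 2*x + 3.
<p,q> = 244/15

Expand the product: p(x)·q(x) = -6*x^4 - 8*x^3 + x^2 - 3*x + 9.
∫_{-1}^{1} of each monomial x^k gives [2/(k+1) if k even, 0 if k odd]. Integrating term-by-term (or equivalently evaluating the antiderivative F(x) = -6*x^5/5 - 2*x^4 + x^3/3 - 3*x^2/2 + 9*x at the endpoints):
  F(1) − F(−1) = 139/30 − (-349/30) = 244/15.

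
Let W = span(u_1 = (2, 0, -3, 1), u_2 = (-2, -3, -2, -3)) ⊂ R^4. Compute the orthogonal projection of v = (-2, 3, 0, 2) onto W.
proj_W(v) = (62/121, 156/121, 167/121, 135/121)

Set up U = [u_1 | ... | u_2] ∈ R^(4×2). The projector onto W = col(U) is P = U (U^T U)^(-1) U^T.
Compute U^T U =
  [14, -1]
  [-1, 26],
and U^T v = (-2, -11).
Solve U^T U · c = U^T v for the coefficients: c = (-21/121, -52/121). The projection is proj_W(v) = U c.
Check: (v - proj_W(v)) · u_1 = 0  (should be 0).
Check: (v - proj_W(v)) · u_2 = 0  (should be 0).
Result: proj_W(v) = (62/121, 156/121, 167/121, 135/121).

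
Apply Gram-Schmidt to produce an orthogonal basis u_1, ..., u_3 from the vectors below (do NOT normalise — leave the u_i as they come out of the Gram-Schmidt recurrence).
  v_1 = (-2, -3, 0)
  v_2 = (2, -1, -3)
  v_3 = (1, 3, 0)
Orthogonal basis:
  u_1 = (-2, -3, 0)
  u_2 = (24/13, -16/13, -3)
  u_3 = (-81/181, 54/181, -72/181)

Apply the Gram-Schmidt recurrence
  u_1 = v_1
  u_i = v_i − Σ_{j<i} ((v_i · u_j) / (u_j · u_j)) · u_j.

Step by step this gives:
  u_1 = (-2, -3, 0)
  u_2 = (24/13, -16/13, -3)
  u_3 = (-81/181, 54/181, -72/181)

Orthogonality check:
  u_2 · u_1 = 0 (should be 0)
  u_3 · u_1 = 0 (should be 0)
  u_3 · u_2 = 0 (should be 0)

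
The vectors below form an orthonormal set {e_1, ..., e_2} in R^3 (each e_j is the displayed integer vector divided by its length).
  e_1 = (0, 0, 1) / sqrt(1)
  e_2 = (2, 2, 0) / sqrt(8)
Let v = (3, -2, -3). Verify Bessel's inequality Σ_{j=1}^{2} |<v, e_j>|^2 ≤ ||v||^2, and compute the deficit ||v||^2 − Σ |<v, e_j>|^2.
Σ |<v, e_j>|^2 = 19/2; ||v||^2 = 22; deficit = 25/2

Write each e_j = u_j / sqrt(<u_j, u_j>) where u_j is the displayed integer vector. Then <v, e_j> = <v, u_j> / sqrt(<u_j, u_j>), so |<v, e_j>|^2 = <v, u_j>^2 / <u_j, u_j>.
Coefficients: <v, e_1> = -3/sqrt(1), <v, e_2> = 2/sqrt(8).
Square and sum: Σ |<v, e_j>|^2 = 19/2.
Compute ||v||^2 = v·v = 22.
Deficit = 22 − 19/2 = 25/2 ≥ 0, confirming Bessel's inequality. (The deficit equals ||v − Σ <v,e_j> e_j||^2, the squared distance from v to span{e_j}.)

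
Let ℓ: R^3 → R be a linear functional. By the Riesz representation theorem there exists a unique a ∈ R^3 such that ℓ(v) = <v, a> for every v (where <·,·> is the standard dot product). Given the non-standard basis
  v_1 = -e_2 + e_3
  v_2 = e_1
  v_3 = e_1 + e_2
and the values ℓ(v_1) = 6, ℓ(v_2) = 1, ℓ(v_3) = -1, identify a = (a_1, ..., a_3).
a = (1, -2, 4)

Write a = (a_1, ..., a_3) in the standard basis. For each basis vector v_i, ℓ(v_i) = <v_i, a> is a linear equation in the a_j's. Collect the n equations into a matrix system V a = ℓ, where row i of V is v_i (expressed in the standard basis). Since V is invertible (lower-triangular with 1s on the diagonal, up to permutation), solve by back-substitution:
  V =
[[0, -1, 1],
 [1, 0, 0],
 [1, 1, 0]]
  V a = (6, 1, -1)
Solving gives a = (1, -2, 4).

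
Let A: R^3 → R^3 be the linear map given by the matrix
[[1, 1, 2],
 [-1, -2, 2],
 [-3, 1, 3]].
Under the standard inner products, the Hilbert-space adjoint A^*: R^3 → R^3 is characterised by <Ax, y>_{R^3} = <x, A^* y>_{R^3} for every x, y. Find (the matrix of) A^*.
A^* = A^T =
[[1, -1, -3],
 [1, -2, 1],
 [2, 2, 3]]

For real matrices with standard dot products, the defining identity <Ax, y> = <x, A^* y> gives (Ax)^T y = x^T (A^*) y, i.e. x^T A^T y = x^T (A^*) y. Since this holds for all x, y, we must have A^* = A^T. Therefore
A^* =
[[1, -1, -3],
 [1, -2, 1],
 [2, 2, 3]].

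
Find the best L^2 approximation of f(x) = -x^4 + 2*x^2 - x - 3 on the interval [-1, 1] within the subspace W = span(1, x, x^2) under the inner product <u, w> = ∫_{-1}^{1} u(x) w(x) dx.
g(x) = 8*x^2/7 - x - 102/35

The best approximation g ∈ W is the orthogonal projection of f onto W. Writing g = a_0 + a_1 x + a_2 x^2, the coefficients solve the normal equations G · a = b where
  G_{ij} = <φ_i, φ_j> and b_i = <f, φ_i>, with φ_0 = 1, φ_1 = x, φ_2 = x^2.
G =
  [2, 0, 2/3]
  [0, 2/3, 0]
  [2/3, 0, 2/5],
b = (-76/15, -2/3, -52/35).
Solving gives a_0 = -102/35, a_1 = -1, a_2 = 8/7, so
  g(x) = 8*x^2/7 - x - 102/35.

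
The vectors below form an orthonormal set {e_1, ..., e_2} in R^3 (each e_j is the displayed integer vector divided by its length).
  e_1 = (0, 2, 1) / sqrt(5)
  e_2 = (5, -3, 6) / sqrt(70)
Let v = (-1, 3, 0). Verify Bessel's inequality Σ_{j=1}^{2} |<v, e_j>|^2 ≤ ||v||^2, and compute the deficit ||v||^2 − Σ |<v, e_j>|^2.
Σ |<v, e_j>|^2 = 10; ||v||^2 = 10; deficit = 0

Write each e_j = u_j / sqrt(<u_j, u_j>) where u_j is the displayed integer vector. Then <v, e_j> = <v, u_j> / sqrt(<u_j, u_j>), so |<v, e_j>|^2 = <v, u_j>^2 / <u_j, u_j>.
Coefficients: <v, e_1> = 6/sqrt(5), <v, e_2> = -14/sqrt(70).
Square and sum: Σ |<v, e_j>|^2 = 10.
Compute ||v||^2 = v·v = 10.
Deficit = 10 − 10 = 0 ≥ 0, confirming Bessel's inequality. (The deficit equals ||v − Σ <v,e_j> e_j||^2, the squared distance from v to span{e_j}.)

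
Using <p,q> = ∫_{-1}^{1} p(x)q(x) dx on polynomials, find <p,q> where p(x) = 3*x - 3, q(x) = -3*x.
<p,q> = -6

Expand the product: p(x)·q(x) = -9*x^2 + 9*x.
∫_{-1}^{1} of each monomial x^k gives [2/(k+1) if k even, 0 if k odd]. Integrating term-by-term (or equivalently evaluating the antiderivative F(x) = -3*x^3 + 9*x^2/2 at the endpoints):
  F(1) − F(−1) = 3/2 − (15/2) = -6.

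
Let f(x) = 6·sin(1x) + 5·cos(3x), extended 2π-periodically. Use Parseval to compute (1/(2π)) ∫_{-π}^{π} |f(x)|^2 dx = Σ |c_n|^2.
Σ |c_n|^2 = 61/2

Expand |f|^2 and use orthogonality of {sin(nx), cos(mx)} on [-π, π]:
  ∫_{-π}^{π} sin(nx)^2 dx = π, ∫ cos(mx)^2 dx = π, and cross terms integrate to 0.
So ∫_{-π}^{π} f(x)^2 dx = 6^2 · π + 5^2 · π = (36 + 25)π.
Divide by 2π: (36 + 25)/2 = 61/2.
By Parseval, this equals Σ |c_n|^2.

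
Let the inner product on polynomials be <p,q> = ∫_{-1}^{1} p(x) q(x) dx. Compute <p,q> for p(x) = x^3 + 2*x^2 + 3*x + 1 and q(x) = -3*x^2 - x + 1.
<p,q> = -52/15

Expand the product: p(x)·q(x) = -3*x^5 - 7*x^4 - 10*x^3 - 4*x^2 + 2*x + 1.
∫_{-1}^{1} of each monomial x^k gives [2/(k+1) if k even, 0 if k odd]. Integrating term-by-term (or equivalently evaluating the antiderivative F(x) = -x^6/2 - 7*x^5/5 - 5*x^4/2 - 4*x^3/3 + x^2 + x at the endpoints):
  F(1) − F(−1) = -56/15 − (-4/15) = -52/15.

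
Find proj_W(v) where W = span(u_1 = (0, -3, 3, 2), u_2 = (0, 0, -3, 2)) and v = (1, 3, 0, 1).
proj_W(v) = (0, 27/29, -30/29, -16/29)

Set up U = [u_1 | ... | u_2] ∈ R^(4×2). The projector onto W = col(U) is P = U (U^T U)^(-1) U^T.
Compute U^T U =
  [22, -5]
  [-5, 13],
and U^T v = (-7, 2).
Solve U^T U · c = U^T v for the coefficients: c = (-9/29, 1/29). The projection is proj_W(v) = U c.
Check: (v - proj_W(v)) · u_1 = 0  (should be 0).
Check: (v - proj_W(v)) · u_2 = 0  (should be 0).
Result: proj_W(v) = (0, 27/29, -30/29, -16/29).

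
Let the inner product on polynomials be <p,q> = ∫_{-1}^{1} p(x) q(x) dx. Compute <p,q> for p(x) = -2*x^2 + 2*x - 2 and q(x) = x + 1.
<p,q> = -4

Expand the product: p(x)·q(x) = -2*x^3 - 2.
∫_{-1}^{1} of each monomial x^k gives [2/(k+1) if k even, 0 if k odd]. Integrating term-by-term (or equivalently evaluating the antiderivative F(x) = -x^4/2 - 2*x at the endpoints):
  F(1) − F(−1) = -5/2 − (3/2) = -4.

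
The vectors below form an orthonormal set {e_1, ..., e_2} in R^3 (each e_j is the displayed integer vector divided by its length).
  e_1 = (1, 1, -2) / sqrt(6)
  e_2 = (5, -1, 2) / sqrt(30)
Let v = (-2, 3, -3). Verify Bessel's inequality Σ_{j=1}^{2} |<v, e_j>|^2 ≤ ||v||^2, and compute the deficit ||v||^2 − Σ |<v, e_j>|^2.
Σ |<v, e_j>|^2 = 101/5; ||v||^2 = 22; deficit = 9/5

Write each e_j = u_j / sqrt(<u_j, u_j>) where u_j is the displayed integer vector. Then <v, e_j> = <v, u_j> / sqrt(<u_j, u_j>), so |<v, e_j>|^2 = <v, u_j>^2 / <u_j, u_j>.
Coefficients: <v, e_1> = 7/sqrt(6), <v, e_2> = -19/sqrt(30).
Square and sum: Σ |<v, e_j>|^2 = 101/5.
Compute ||v||^2 = v·v = 22.
Deficit = 22 − 101/5 = 9/5 ≥ 0, confirming Bessel's inequality. (The deficit equals ||v − Σ <v,e_j> e_j||^2, the squared distance from v to span{e_j}.)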